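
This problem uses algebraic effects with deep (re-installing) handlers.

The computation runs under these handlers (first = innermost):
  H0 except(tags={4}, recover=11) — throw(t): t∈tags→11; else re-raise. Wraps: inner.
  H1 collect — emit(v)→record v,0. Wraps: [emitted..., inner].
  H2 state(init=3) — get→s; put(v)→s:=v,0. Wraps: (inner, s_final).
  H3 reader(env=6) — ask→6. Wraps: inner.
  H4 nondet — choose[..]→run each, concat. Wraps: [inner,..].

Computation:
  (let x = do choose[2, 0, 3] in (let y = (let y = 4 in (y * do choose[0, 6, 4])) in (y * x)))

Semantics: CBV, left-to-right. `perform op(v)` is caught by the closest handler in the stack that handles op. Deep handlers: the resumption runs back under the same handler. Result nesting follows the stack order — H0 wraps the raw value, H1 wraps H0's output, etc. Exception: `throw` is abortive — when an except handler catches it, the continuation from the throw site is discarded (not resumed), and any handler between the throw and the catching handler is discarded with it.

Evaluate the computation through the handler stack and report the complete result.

Answer: [([0], 3), ([48], 3), ([32], 3), ([0], 3), ([0], 3), ([0], 3), ([0], 3), ([72], 3), ([48], 3)]

Step-by-step:
choose[2, 0, 3] @ H4
  branch[0] choose=2:
    choose[0, 6, 4] @ H4
      branch[0] choose=0:
        H0 returns 0
        H1 returns [0]
        H2 returns ([0], 3)
        H3 returns ([0], 3)
        H4 returns [([0], 3)]
      branch[1] choose=6:
        H0 returns 48
        H1 returns [48]
        H2 returns ([48], 3)
        H3 returns ([48], 3)
        H4 returns [([48], 3)]
      branch[2] choose=4:
        H0 returns 32
        H1 returns [32]
        H2 returns ([32], 3)
        H3 returns ([32], 3)
        H4 returns [([32], 3)]
  branch[1] choose=0:
    choose[0, 6, 4] @ H4
      branch[0] choose=0:
        H0 returns 0
        H1 returns [0]
        H2 returns ([0], 3)
        H3 returns ([0], 3)
        H4 returns [([0], 3)]
      branch[1] choose=6:
        H0 returns 0
        H1 returns [0]
        H2 returns ([0], 3)
        H3 returns ([0], 3)
        H4 returns [([0], 3)]
      branch[2] choose=4:
        H0 returns 0
        H1 returns [0]
        H2 returns ([0], 3)
        H3 returns ([0], 3)
        H4 returns [([0], 3)]
  branch[2] choose=3:
    choose[0, 6, 4] @ H4
      branch[0] choose=0:
        H0 returns 0
        H1 returns [0]
        H2 returns ([0], 3)
        H3 returns ([0], 3)
        H4 returns [([0], 3)]
      branch[1] choose=6:
        H0 returns 72
        H1 returns [72]
        H2 returns ([72], 3)
        H3 returns ([72], 3)
        H4 returns [([72], 3)]
      branch[2] choose=4:
        H0 returns 48
        H1 returns [48]
        H2 returns ([48], 3)
        H3 returns ([48], 3)
        H4 returns [([48], 3)]
= [([0], 3), ([48], 3), ([32], 3), ([0], 3), ([0], 3), ([0], 3), ([0], 3), ([72], 3), ([48], 3)]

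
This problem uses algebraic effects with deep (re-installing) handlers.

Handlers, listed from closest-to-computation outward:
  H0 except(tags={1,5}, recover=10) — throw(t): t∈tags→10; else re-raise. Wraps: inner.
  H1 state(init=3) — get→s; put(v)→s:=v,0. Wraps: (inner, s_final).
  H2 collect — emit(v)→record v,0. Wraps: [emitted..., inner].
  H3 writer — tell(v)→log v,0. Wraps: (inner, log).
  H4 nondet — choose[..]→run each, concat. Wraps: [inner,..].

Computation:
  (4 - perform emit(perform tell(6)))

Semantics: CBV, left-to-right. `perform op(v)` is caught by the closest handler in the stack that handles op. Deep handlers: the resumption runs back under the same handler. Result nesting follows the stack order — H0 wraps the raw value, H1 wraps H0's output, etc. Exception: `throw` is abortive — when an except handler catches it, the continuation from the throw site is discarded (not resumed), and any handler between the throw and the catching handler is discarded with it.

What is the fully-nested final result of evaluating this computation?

Evaluation trace:
tell(6) @ H3 ⇒ log+=6
emit(0) @ H2 ⇒ out+=0
H0 returns 4
H1 returns (4, 3)
H2 returns [0, (4, 3)]
H3 returns ([0, (4, 3)], (6))
H4 returns [([0, (4, 3)], (6))]
= [([0, (4, 3)], (6))]

Answer: [([0, (4, 3)], (6))]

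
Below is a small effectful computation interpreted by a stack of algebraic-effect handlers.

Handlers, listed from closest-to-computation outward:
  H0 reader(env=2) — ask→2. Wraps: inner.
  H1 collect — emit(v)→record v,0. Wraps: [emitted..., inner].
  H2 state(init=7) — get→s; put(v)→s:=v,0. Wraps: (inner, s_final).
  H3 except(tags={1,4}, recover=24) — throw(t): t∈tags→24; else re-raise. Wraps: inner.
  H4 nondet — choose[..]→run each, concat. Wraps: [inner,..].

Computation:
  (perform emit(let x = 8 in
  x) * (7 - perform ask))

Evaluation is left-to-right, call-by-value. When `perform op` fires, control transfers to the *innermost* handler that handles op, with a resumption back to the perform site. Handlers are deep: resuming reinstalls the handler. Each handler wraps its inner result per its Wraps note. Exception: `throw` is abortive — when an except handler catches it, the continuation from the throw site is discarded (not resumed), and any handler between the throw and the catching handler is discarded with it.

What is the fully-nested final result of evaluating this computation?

Working:
emit(8) @ H1 ⇒ out+=8
ask @ H0 ⇒ 2
H0 returns 0
H1 returns [8, 0]
H2 returns ([8, 0], 7)
H3 returns ([8, 0], 7)
H4 returns [([8, 0], 7)]
= [([8, 0], 7)]

Answer: [([8, 0], 7)]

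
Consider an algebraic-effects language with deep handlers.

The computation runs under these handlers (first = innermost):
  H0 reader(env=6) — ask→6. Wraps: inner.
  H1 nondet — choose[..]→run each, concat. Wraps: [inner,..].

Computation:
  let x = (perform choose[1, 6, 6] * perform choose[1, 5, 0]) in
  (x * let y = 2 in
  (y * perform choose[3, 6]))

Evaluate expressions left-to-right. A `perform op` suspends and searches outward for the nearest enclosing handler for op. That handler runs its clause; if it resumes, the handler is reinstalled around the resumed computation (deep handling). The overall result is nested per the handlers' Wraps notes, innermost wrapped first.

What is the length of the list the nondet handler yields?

Answer: 18

Working:
choose[1, 6, 6] @ H1
  branch[0] choose=1:
    choose[1, 5, 0] @ H1
      branch[0] choose=1:
        choose[3, 6] @ H1
          branch[0] choose=3:
            H0 returns 6
            H1 returns [6]
          branch[1] choose=6:
            H0 returns 12
            H1 returns [12]
      branch[1] choose=5:
        choose[3, 6] @ H1
          branch[0] choose=3:
            H0 returns 30
            H1 returns [30]
          branch[1] choose=6:
            H0 returns 60
            H1 returns [60]
      branch[2] choose=0:
        choose[3, 6] @ H1
          branch[0] choose=3:
            H0 returns 0
            H1 returns [0]
          branch[1] choose=6:
            H0 returns 0
            H1 returns [0]
  branch[1] choose=6:
    choose[1, 5, 0] @ H1
      branch[0] choose=1:
        choose[3, 6] @ H1
          branch[0] choose=3:
            H0 returns 36
            H1 returns [36]
          branch[1] choose=6:
            H0 returns 72
            H1 returns [72]
      branch[1] choose=5:
        choose[3, 6] @ H1
          branch[0] choose=3:
            H0 returns 180
            H1 returns [180]
          branch[1] choose=6:
            H0 returns 360
            H1 returns [360]
      branch[2] choose=0:
        choose[3, 6] @ H1
          branch[0] choose=3:
            H0 returns 0
            H1 returns [0]
          branch[1] choose=6:
            H0 returns 0
            H1 returns [0]
  branch[2] choose=6:
    choose[1, 5, 0] @ H1
      branch[0] choose=1:
        choose[3, 6] @ H1
          branch[0] choose=3:
            H0 returns 36
            H1 returns [36]
          branch[1] choose=6:
            H0 returns 72
            H1 returns [72]
      branch[1] choose=5:
        choose[3, 6] @ H1
          branch[0] choose=3:
            H0 returns 180
            H1 returns [180]
          branch[1] choose=6:
            H0 returns 360
            H1 returns [360]
      branch[2] choose=0:
        choose[3, 6] @ H1
          branch[0] choose=3:
            H0 returns 0
            H1 returns [0]
          branch[1] choose=6:
            H0 returns 0
            H1 returns [0]
= [6, 12, 30, 60, 0, 0, 36, 72, 180, 360, 0, 0, 36, 72, 180, 360, 0, 0]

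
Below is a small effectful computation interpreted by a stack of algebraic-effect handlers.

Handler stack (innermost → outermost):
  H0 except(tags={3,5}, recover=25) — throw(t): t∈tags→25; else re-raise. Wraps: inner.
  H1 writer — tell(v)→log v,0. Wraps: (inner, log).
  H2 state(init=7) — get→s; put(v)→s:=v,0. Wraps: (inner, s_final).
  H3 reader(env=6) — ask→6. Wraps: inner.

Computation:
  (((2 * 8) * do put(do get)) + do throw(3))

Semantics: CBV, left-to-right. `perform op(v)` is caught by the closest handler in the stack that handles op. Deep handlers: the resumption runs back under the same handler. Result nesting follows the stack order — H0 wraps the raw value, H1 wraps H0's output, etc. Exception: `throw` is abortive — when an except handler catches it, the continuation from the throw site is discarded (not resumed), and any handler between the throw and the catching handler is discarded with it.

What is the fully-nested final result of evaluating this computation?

Evaluation trace:
get @ H2 ⇒ 7
put(7) @ H2 ⇒ s:=7
throw(3) @ H0 caught ⇒ 25
H1 returns (25, ())
H2 returns ((25, ()), 7)
H3 returns ((25, ()), 7)
= ((25, ()), 7)

Answer: ((25, ()), 7)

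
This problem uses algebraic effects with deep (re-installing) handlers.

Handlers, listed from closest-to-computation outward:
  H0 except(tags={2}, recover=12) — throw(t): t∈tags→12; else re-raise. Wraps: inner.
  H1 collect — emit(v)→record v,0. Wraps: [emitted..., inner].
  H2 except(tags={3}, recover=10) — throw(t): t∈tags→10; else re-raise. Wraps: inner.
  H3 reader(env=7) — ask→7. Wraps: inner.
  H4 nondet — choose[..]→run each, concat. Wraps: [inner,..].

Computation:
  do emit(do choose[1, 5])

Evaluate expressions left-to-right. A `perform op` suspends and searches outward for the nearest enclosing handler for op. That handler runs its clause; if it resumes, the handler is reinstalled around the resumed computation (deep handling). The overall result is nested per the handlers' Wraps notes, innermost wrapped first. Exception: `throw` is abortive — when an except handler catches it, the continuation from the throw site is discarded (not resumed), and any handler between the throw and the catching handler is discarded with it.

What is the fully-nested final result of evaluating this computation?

Answer: [[1, 0], [5, 0]]

Evaluation trace:
choose[1, 5] @ H4
  branch[0] choose=1:
    emit(1) @ H1 ⇒ out+=1
    H0 returns 0
    H1 returns [1, 0]
    H2 returns [1, 0]
    H3 returns [1, 0]
    H4 returns [[1, 0]]
  branch[1] choose=5:
    emit(5) @ H1 ⇒ out+=5
    H0 returns 0
    H1 returns [5, 0]
    H2 returns [5, 0]
    H3 returns [5, 0]
    H4 returns [[5, 0]]
= [[1, 0], [5, 0]]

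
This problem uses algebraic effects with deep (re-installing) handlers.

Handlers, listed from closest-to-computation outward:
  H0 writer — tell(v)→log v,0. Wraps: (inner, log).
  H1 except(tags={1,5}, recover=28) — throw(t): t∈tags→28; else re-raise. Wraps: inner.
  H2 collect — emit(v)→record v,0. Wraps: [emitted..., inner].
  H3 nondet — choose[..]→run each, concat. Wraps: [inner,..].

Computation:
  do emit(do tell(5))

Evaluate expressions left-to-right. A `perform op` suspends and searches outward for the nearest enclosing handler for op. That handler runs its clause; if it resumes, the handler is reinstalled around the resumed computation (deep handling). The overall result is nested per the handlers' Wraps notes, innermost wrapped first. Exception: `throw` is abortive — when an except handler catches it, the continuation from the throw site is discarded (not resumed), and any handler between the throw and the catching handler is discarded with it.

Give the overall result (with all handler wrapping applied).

Step-by-step:
tell(5) @ H0 ⇒ log+=5
emit(0) @ H2 ⇒ out+=0
H0 returns (0, (5))
H1 returns (0, (5))
H2 returns [0, (0, (5))]
H3 returns [[0, (0, (5))]]
= [[0, (0, (5))]]

Answer: [[0, (0, (5))]]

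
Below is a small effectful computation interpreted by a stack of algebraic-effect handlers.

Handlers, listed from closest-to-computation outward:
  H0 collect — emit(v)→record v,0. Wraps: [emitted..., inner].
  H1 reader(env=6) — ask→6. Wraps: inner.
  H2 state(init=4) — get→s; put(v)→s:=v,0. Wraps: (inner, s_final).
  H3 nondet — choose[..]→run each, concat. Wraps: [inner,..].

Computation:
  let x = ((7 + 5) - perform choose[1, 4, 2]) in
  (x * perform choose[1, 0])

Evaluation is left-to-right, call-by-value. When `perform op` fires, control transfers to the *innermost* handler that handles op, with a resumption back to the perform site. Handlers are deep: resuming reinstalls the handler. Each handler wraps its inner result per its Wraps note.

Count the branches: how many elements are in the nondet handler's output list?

Answer: 6

Working:
choose[1, 4, 2] @ H3
  branch[0] choose=1:
    choose[1, 0] @ H3
      branch[0] choose=1:
        H0 returns [11]
        H1 returns [11]
        H2 returns ([11], 4)
        H3 returns [([11], 4)]
      branch[1] choose=0:
        H0 returns [0]
        H1 returns [0]
        H2 returns ([0], 4)
        H3 returns [([0], 4)]
  branch[1] choose=4:
    choose[1, 0] @ H3
      branch[0] choose=1:
        H0 returns [8]
        H1 returns [8]
        H2 returns ([8], 4)
        H3 returns [([8], 4)]
      branch[1] choose=0:
        H0 returns [0]
        H1 returns [0]
        H2 returns ([0], 4)
        H3 returns [([0], 4)]
  branch[2] choose=2:
    choose[1, 0] @ H3
      branch[0] choose=1:
        H0 returns [10]
        H1 returns [10]
        H2 returns ([10], 4)
        H3 returns [([10], 4)]
      branch[1] choose=0:
        H0 returns [0]
        H1 returns [0]
        H2 returns ([0], 4)
        H3 returns [([0], 4)]
= [([11], 4), ([0], 4), ([8], 4), ([0], 4), ([10], 4), ([0], 4)]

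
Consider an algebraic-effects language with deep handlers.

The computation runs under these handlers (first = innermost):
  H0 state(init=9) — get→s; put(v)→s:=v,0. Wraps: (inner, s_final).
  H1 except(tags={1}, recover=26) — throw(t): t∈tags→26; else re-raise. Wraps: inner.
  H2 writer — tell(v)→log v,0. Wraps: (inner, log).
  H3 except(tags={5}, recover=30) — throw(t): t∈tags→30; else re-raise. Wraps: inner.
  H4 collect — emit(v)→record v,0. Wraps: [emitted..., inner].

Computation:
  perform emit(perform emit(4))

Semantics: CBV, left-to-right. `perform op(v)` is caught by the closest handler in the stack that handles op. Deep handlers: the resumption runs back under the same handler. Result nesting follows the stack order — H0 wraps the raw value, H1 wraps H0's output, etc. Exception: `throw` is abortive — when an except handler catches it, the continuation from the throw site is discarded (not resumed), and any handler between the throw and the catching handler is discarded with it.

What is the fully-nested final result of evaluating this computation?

Answer: [4, 0, ((0, 9), ())]

Step-by-step:
emit(4) @ H4 ⇒ out+=4
emit(0) @ H4 ⇒ out+=0
H0 returns (0, 9)
H1 returns (0, 9)
H2 returns ((0, 9), ())
H3 returns ((0, 9), ())
H4 returns [4, 0, ((0, 9), ())]
= [4, 0, ((0, 9), ())]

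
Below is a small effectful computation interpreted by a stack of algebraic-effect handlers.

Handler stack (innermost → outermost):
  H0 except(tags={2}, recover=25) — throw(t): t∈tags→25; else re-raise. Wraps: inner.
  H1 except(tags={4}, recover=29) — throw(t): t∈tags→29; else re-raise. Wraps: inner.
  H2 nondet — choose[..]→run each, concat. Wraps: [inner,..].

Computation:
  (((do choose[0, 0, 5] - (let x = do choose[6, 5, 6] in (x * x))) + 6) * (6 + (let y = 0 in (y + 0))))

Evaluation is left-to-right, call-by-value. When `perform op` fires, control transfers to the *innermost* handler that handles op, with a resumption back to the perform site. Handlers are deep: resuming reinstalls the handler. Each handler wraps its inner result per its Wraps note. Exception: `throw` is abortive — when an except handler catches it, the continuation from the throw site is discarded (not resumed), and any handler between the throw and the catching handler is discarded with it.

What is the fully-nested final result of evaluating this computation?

Answer: [-180, -114, -180, -180, -114, -180, -150, -84, -150]

Working:
choose[0, 0, 5] @ H2
  branch[0] choose=0:
    choose[6, 5, 6] @ H2
      branch[0] choose=6:
        H0 returns -180
        H1 returns -180
        H2 returns [-180]
      branch[1] choose=5:
        H0 returns -114
        H1 returns -114
        H2 returns [-114]
      branch[2] choose=6:
        H0 returns -180
        H1 returns -180
        H2 returns [-180]
  branch[1] choose=0:
    choose[6, 5, 6] @ H2
      branch[0] choose=6:
        H0 returns -180
        H1 returns -180
        H2 returns [-180]
      branch[1] choose=5:
        H0 returns -114
        H1 returns -114
        H2 returns [-114]
      branch[2] choose=6:
        H0 returns -180
        H1 returns -180
        H2 returns [-180]
  branch[2] choose=5:
    choose[6, 5, 6] @ H2
      branch[0] choose=6:
        H0 returns -150
        H1 returns -150
        H2 returns [-150]
      branch[1] choose=5:
        H0 returns -84
        H1 returns -84
        H2 returns [-84]
      branch[2] choose=6:
        H0 returns -150
        H1 returns -150
        H2 returns [-150]
= [-180, -114, -180, -180, -114, -180, -150, -84, -150]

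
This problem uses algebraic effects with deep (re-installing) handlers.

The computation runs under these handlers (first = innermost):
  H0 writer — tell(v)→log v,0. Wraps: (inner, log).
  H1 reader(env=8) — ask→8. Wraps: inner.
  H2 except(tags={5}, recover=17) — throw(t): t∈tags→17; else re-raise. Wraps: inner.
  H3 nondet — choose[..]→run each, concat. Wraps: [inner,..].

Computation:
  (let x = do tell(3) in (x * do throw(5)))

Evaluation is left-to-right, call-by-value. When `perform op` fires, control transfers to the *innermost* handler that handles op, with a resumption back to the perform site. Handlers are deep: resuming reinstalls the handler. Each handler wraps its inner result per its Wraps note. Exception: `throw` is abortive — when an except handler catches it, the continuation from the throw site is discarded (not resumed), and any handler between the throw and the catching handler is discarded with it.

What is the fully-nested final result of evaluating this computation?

Answer: [17]

Evaluation trace:
tell(3) @ H0 ⇒ log+=3
throw(5) @ H2 caught ⇒ 17
H3 returns [17]
= [17]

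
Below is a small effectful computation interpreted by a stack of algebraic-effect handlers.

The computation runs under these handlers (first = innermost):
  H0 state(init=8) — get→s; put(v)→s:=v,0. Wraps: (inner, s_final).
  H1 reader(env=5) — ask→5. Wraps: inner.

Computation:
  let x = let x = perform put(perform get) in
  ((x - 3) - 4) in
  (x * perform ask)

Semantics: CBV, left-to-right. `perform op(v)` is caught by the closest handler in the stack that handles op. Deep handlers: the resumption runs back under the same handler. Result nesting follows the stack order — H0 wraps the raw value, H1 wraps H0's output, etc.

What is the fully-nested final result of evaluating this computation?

Answer: (-35, 8)

Step-by-step:
get @ H0 ⇒ 8
put(8) @ H0 ⇒ s:=8
ask @ H1 ⇒ 5
H0 returns (-35, 8)
H1 returns (-35, 8)
= (-35, 8)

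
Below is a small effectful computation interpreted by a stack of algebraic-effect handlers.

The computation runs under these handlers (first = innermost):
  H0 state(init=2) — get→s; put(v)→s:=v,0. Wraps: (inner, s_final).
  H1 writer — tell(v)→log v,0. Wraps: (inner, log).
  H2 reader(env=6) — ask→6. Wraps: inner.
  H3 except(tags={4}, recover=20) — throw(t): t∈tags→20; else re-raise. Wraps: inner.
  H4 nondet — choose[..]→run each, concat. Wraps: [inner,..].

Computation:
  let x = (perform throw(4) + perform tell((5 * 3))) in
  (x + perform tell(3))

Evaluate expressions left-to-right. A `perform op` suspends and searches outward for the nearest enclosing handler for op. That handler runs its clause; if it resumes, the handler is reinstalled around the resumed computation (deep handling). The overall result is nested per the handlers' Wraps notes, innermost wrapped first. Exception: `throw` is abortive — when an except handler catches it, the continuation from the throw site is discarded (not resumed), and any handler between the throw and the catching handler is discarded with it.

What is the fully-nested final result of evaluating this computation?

Answer: [20]

Evaluation trace:
throw(4) @ H3 caught ⇒ 20
H4 returns [20]
= [20]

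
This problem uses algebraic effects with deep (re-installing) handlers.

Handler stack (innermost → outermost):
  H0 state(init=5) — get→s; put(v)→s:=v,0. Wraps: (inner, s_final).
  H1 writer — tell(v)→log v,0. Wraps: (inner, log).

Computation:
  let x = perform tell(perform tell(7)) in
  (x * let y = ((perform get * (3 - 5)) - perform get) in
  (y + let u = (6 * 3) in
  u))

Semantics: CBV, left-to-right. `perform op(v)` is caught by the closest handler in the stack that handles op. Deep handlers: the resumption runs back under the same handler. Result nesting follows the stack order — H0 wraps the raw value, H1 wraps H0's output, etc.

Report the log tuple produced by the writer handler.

Answer: (7, 0)

Working:
tell(7) @ H1 ⇒ log+=7
tell(0) @ H1 ⇒ log+=0
get @ H0 ⇒ 5
get @ H0 ⇒ 5
H0 returns (0, 5)
H1 returns ((0, 5), (7, 0))
= ((0, 5), (7, 0))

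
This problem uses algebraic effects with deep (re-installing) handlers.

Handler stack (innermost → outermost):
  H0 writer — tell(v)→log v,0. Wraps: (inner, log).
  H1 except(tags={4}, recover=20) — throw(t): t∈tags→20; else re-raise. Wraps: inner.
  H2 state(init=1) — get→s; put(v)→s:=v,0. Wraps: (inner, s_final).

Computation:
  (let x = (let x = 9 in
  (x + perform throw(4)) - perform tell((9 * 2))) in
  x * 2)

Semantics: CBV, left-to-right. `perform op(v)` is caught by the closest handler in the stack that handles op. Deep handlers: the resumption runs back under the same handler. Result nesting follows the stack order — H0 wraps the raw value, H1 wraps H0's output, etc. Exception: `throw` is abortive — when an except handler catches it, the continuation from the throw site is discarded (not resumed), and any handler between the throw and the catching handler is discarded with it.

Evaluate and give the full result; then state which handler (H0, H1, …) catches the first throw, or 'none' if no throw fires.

Step-by-step:
throw(4) @ H1 caught ⇒ 20
H2 returns (20, 1)
= (20, 1)

Answer: (20, 1) ; first throw caught by: H1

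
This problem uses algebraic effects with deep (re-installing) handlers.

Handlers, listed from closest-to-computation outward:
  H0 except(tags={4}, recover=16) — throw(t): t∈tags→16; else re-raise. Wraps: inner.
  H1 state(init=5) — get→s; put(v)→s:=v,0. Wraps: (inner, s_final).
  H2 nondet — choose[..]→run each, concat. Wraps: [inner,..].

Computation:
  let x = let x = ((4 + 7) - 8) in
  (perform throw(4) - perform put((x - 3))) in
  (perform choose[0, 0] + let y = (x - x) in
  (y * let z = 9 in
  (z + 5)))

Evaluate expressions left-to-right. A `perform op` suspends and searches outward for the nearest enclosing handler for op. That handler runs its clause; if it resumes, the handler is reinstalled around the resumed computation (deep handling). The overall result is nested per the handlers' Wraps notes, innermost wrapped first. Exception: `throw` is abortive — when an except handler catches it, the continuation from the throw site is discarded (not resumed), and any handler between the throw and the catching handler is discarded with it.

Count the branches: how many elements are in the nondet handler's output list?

Answer: 1

Working:
throw(4) @ H0 caught ⇒ 16
H1 returns (16, 5)
H2 returns [(16, 5)]
= [(16, 5)]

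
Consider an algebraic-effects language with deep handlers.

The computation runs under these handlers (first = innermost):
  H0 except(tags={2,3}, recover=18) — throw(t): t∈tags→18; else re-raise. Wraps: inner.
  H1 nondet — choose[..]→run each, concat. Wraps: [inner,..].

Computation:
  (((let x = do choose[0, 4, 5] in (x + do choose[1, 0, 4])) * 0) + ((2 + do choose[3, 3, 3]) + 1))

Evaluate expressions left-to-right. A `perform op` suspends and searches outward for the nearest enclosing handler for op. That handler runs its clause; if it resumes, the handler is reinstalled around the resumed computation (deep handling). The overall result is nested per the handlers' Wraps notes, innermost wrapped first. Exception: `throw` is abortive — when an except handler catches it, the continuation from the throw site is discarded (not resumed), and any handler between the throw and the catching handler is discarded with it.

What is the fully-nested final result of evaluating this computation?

Answer: [6, 6, 6, 6, 6, 6, 6, 6, 6, 6, 6, 6, 6, 6, 6, 6, 6, 6, 6, 6, 6, 6, 6, 6, 6, 6, 6]

Step-by-step:
choose[0, 4, 5] @ H1
  branch[0] choose=0:
    choose[1, 0, 4] @ H1
      branch[0] choose=1:
        choose[3, 3, 3] @ H1
          branch[0] choose=3:
            H0 returns 6
            H1 returns [6]
          branch[1] choose=3:
            H0 returns 6
            H1 returns [6]
          branch[2] choose=3:
            H0 returns 6
            H1 returns [6]
      branch[1] choose=0:
        choose[3, 3, 3] @ H1
          branch[0] choose=3:
            H0 returns 6
            H1 returns [6]
          branch[1] choose=3:
            H0 returns 6
            H1 returns [6]
          branch[2] choose=3:
            H0 returns 6
            H1 returns [6]
      branch[2] choose=4:
        choose[3, 3, 3] @ H1
          branch[0] choose=3:
            H0 returns 6
            H1 returns [6]
          branch[1] choose=3:
            H0 returns 6
            H1 returns [6]
          branch[2] choose=3:
            H0 returns 6
            H1 returns [6]
  branch[1] choose=4:
    choose[1, 0, 4] @ H1
      branch[0] choose=1:
        choose[3, 3, 3] @ H1
          branch[0] choose=3:
            H0 returns 6
            H1 returns [6]
          branch[1] choose=3:
            H0 returns 6
            H1 returns [6]
          branch[2] choose=3:
            H0 returns 6
            H1 returns [6]
      branch[1] choose=0:
        choose[3, 3, 3] @ H1
          branch[0] choose=3:
            H0 returns 6
            H1 returns [6]
          branch[1] choose=3:
            H0 returns 6
            H1 returns [6]
          branch[2] choose=3:
            H0 returns 6
            H1 returns [6]
      branch[2] choose=4:
        choose[3, 3, 3] @ H1
          branch[0] choose=3:
            H0 returns 6
            H1 returns [6]
          branch[1] choose=3:
            H0 returns 6
            H1 returns [6]
          branch[2] choose=3:
            H0 returns 6
            H1 returns [6]
  branch[2] choose=5:
    choose[1, 0, 4] @ H1
      branch[0] choose=1:
        choose[3, 3, 3] @ H1
          branch[0] choose=3:
            H0 returns 6
            H1 returns [6]
          branch[1] choose=3:
            H0 returns 6
            H1 returns [6]
          branch[2] choose=3:
            H0 returns 6
            H1 returns [6]
      branch[1] choose=0:
        choose[3, 3, 3] @ H1
          branch[0] choose=3:
            H0 returns 6
            H1 returns [6]
          branch[1] choose=3:
            H0 returns 6
            H1 returns [6]
          branch[2] choose=3:
            H0 returns 6
            H1 returns [6]
      branch[2] choose=4:
        choose[3, 3, 3] @ H1
          branch[0] choose=3:
            H0 returns 6
            H1 returns [6]
          branch[1] choose=3:
            H0 returns 6
            H1 returns [6]
          branch[2] choose=3:
            H0 returns 6
            H1 returns [6]
= [6, 6, 6, 6, 6, 6, 6, 6, 6, 6, 6, 6, 6, 6, 6, 6, 6, 6, 6, 6, 6, 6, 6, 6, 6, 6, 6]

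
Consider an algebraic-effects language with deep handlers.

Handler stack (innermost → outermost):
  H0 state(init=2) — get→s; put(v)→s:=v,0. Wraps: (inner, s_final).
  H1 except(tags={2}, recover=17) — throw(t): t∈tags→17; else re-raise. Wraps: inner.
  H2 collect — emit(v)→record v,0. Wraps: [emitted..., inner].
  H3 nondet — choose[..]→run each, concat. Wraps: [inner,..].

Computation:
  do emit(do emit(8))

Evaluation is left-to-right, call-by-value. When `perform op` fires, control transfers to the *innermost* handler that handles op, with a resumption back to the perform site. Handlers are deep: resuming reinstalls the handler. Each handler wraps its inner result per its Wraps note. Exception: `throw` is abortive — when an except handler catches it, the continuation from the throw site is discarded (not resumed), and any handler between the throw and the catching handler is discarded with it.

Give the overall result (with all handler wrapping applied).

Answer: [[8, 0, (0, 2)]]

Working:
emit(8) @ H2 ⇒ out+=8
emit(0) @ H2 ⇒ out+=0
H0 returns (0, 2)
H1 returns (0, 2)
H2 returns [8, 0, (0, 2)]
H3 returns [[8, 0, (0, 2)]]
= [[8, 0, (0, 2)]]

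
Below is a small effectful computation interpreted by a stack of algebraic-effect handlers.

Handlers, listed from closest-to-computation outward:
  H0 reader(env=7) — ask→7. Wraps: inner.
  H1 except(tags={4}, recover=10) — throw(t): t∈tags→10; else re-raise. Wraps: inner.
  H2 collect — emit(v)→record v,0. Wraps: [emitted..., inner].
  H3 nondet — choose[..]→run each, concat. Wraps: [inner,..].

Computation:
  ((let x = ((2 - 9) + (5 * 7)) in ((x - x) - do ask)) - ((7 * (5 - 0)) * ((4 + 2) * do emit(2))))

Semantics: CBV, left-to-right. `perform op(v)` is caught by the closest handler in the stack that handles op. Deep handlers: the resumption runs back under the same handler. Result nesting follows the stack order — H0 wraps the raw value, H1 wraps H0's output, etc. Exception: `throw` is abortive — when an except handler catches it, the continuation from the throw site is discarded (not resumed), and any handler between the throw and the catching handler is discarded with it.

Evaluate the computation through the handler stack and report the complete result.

Answer: [[2, -7]]

Evaluation trace:
ask @ H0 ⇒ 7
emit(2) @ H2 ⇒ out+=2
H0 returns -7
H1 returns -7
H2 returns [2, -7]
H3 returns [[2, -7]]
= [[2, -7]]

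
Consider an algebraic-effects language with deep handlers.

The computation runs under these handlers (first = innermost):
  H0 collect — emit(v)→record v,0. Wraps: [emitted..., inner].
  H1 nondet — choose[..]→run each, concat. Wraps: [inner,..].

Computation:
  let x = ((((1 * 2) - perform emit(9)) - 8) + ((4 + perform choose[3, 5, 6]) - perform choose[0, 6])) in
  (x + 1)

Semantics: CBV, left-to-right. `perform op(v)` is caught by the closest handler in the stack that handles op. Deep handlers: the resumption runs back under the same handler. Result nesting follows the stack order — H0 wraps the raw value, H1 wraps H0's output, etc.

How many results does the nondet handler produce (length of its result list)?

Evaluation trace:
emit(9) @ H0 ⇒ out+=9
choose[3, 5, 6] @ H1
  branch[0] choose=3:
    choose[0, 6] @ H1
      branch[0] choose=0:
        H0 returns [9, 2]
        H1 returns [[9, 2]]
      branch[1] choose=6:
        H0 returns [9, -4]
        H1 returns [[9, -4]]
  branch[1] choose=5:
    choose[0, 6] @ H1
      branch[0] choose=0:
        H0 returns [9, 4]
        H1 returns [[9, 4]]
      branch[1] choose=6:
        H0 returns [9, -2]
        H1 returns [[9, -2]]
  branch[2] choose=6:
    choose[0, 6] @ H1
      branch[0] choose=0:
        H0 returns [9, 5]
        H1 returns [[9, 5]]
      branch[1] choose=6:
        H0 returns [9, -1]
        H1 returns [[9, -1]]
= [[9, 2], [9, -4], [9, 4], [9, -2], [9, 5], [9, -1]]

Answer: 6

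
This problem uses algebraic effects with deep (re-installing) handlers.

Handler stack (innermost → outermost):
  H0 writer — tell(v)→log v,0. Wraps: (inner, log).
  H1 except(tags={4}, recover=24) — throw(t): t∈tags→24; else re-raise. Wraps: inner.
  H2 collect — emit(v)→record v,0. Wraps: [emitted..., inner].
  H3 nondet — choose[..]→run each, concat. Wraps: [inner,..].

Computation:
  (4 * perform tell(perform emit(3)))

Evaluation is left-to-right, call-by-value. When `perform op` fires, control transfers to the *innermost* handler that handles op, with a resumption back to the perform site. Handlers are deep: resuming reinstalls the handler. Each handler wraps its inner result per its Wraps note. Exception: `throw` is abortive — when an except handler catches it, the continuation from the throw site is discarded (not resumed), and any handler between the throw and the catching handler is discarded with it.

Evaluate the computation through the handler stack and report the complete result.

Step-by-step:
emit(3) @ H2 ⇒ out+=3
tell(0) @ H0 ⇒ log+=0
H0 returns (0, (0))
H1 returns (0, (0))
H2 returns [3, (0, (0))]
H3 returns [[3, (0, (0))]]
= [[3, (0, (0))]]

Answer: [[3, (0, (0))]]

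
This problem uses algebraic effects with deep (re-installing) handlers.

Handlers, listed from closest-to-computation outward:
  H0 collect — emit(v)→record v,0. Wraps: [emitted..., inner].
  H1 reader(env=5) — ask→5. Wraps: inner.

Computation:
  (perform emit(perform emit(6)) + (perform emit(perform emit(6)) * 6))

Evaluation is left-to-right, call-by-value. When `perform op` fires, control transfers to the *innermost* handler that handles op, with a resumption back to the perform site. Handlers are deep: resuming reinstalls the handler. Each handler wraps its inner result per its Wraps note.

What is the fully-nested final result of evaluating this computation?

Answer: [6, 0, 6, 0, 0]

Working:
emit(6) @ H0 ⇒ out+=6
emit(0) @ H0 ⇒ out+=0
emit(6) @ H0 ⇒ out+=6
emit(0) @ H0 ⇒ out+=0
H0 returns [6, 0, 6, 0, 0]
H1 returns [6, 0, 6, 0, 0]
= [6, 0, 6, 0, 0]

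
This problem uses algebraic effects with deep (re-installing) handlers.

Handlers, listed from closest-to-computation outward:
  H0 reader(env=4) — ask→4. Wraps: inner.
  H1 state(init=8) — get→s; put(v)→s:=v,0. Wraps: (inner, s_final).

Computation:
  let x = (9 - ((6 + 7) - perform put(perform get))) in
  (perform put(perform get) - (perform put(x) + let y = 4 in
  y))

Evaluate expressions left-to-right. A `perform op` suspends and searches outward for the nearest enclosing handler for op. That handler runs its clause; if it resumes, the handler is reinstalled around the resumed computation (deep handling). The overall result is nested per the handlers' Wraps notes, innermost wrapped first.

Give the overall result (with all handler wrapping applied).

Evaluation trace:
get @ H1 ⇒ 8
put(8) @ H1 ⇒ s:=8
get @ H1 ⇒ 8
put(8) @ H1 ⇒ s:=8
put(-4) @ H1 ⇒ s:=-4
H0 returns -4
H1 returns (-4, -4)
= (-4, -4)

Answer: (-4, -4)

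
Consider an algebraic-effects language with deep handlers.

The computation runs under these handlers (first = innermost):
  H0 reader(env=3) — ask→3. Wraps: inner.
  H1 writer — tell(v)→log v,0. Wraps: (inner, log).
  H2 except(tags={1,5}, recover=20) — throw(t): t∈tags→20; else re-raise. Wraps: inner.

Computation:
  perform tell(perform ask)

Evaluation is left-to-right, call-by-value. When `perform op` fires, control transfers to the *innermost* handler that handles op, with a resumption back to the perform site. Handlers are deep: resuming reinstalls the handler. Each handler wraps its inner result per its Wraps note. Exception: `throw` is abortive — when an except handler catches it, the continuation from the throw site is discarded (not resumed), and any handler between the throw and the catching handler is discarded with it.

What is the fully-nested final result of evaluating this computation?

Evaluation trace:
ask @ H0 ⇒ 3
tell(3) @ H1 ⇒ log+=3
H0 returns 0
H1 returns (0, (3))
H2 returns (0, (3))
= (0, (3))

Answer: (0, (3))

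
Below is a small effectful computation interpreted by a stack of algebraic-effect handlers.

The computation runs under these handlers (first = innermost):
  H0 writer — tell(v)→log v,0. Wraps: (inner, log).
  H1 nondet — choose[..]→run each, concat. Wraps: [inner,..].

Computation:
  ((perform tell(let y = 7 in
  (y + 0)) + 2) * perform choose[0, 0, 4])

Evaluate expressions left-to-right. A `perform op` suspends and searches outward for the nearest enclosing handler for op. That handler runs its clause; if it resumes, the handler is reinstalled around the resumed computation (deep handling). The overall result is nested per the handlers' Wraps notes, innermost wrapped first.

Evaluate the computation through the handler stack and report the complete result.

Answer: [(0, (7)), (0, (7)), (8, (7))]

Step-by-step:
tell(7) @ H0 ⇒ log+=7
choose[0, 0, 4] @ H1
  branch[0] choose=0:
    H0 returns (0, (7))
    H1 returns [(0, (7))]
  branch[1] choose=0:
    H0 returns (0, (7))
    H1 returns [(0, (7))]
  branch[2] choose=4:
    H0 returns (8, (7))
    H1 returns [(8, (7))]
= [(0, (7)), (0, (7)), (8, (7))]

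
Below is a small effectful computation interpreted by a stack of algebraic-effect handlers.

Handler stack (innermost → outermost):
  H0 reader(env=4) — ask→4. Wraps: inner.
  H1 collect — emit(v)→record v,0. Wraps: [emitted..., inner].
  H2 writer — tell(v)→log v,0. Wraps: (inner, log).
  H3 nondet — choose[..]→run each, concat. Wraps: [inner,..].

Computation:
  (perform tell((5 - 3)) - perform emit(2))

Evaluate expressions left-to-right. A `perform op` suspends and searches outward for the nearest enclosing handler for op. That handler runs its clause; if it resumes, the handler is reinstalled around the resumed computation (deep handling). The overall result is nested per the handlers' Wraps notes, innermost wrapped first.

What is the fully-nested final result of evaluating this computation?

Answer: [([2, 0], (2))]

Evaluation trace:
tell(2) @ H2 ⇒ log+=2
emit(2) @ H1 ⇒ out+=2
H0 returns 0
H1 returns [2, 0]
H2 returns ([2, 0], (2))
H3 returns [([2, 0], (2))]
= [([2, 0], (2))]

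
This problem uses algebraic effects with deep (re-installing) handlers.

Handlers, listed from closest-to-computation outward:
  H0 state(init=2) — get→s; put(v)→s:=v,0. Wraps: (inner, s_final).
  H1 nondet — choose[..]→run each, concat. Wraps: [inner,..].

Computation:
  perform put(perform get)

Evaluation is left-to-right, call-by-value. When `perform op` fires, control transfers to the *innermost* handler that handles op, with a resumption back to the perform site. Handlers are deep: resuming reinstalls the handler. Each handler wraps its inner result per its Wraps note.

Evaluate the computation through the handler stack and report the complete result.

Working:
get @ H0 ⇒ 2
put(2) @ H0 ⇒ s:=2
H0 returns (0, 2)
H1 returns [(0, 2)]
= [(0, 2)]

Answer: [(0, 2)]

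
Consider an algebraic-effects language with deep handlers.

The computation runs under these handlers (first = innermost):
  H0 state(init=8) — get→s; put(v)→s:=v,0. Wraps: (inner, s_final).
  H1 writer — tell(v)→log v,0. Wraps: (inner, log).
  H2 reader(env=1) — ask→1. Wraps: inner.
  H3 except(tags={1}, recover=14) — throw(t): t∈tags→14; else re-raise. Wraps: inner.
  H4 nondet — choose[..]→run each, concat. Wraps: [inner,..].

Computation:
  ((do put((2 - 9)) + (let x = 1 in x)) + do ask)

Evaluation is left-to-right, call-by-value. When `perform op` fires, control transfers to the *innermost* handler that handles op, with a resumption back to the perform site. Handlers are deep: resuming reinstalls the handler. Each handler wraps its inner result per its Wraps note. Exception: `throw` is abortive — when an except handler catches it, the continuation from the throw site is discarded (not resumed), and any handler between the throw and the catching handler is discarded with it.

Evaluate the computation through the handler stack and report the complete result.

Answer: [((2, -7), ())]

Evaluation trace:
put(-7) @ H0 ⇒ s:=-7
ask @ H2 ⇒ 1
H0 returns (2, -7)
H1 returns ((2, -7), ())
H2 returns ((2, -7), ())
H3 returns ((2, -7), ())
H4 returns [((2, -7), ())]
= [((2, -7), ())]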